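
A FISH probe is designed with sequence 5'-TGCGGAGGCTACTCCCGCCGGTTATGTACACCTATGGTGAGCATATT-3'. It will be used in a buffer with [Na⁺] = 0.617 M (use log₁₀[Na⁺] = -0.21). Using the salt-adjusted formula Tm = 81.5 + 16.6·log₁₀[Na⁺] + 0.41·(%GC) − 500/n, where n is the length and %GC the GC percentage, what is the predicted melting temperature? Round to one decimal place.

Length n = 47. Counting bases: T=13, G=13, A=9, C=12
G+C = 25, so %GC = 25/47 × 100 = 53.191%
Salt term: 16.6 × (-0.21) = -3.486
GC term: 0.41 × 53.191 = 21.808; length term: −500/47 = −10.638
Tm = 81.5 + (-3.486) + 21.808 − 10.638 = 89.184 → 89.2°C

89.2°C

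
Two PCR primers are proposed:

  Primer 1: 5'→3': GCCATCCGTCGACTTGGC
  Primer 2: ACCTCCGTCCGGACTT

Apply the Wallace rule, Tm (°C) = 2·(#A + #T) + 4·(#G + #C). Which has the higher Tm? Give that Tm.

Primer 1: A+T=6, G+C=12 → Tm = 2(6)+4(12) = 60°C
Primer 2: A+T=6, G+C=10 → Tm = 2(6)+4(10) = 52°C
60°C vs 52°C → primer 1 is higher.

Primer 1, 60°C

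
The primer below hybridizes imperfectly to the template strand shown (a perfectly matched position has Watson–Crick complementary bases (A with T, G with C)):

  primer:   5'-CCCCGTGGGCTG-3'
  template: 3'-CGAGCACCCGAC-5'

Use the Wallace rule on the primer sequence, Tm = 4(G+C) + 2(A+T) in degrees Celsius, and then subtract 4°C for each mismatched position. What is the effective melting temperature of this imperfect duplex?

36°C

Primer base counts: A=0, T=2, G=5, C=5 → A+T=2, G+C=10
Perfect-match Tm = 2(2) + 4(10) = 4 + 40 = 44°C
Mismatches (positions where the bases are not complementary): 2 (at positions 1, 3)
Effective Tm = 44 − 2×4 = 44 − 8 = 36°C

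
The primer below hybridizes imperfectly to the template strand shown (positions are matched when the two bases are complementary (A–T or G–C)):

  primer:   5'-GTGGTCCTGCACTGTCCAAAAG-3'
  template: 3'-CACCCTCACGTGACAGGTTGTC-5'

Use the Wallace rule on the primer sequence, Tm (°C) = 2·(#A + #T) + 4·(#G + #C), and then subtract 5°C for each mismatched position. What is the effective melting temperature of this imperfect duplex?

48°C

Primer base counts: A=5, T=5, G=6, C=6 → A+T=10, G+C=12
Perfect-match Tm = 2(10) + 4(12) = 20 + 48 = 68°C
Mismatches (positions where the bases are not complementary): 4 (at positions 5, 6, 7, 20)
Effective Tm = 68 − 4×5 = 68 − 20 = 48°C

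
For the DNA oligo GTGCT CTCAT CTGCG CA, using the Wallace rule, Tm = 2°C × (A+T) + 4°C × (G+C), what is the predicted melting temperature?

Base counts: G=4, A=2, T=5, C=6
AT pairs contribute 7, GC pairs contribute 10.
Tm = 2(7) + 4(10) = 14 + 40 = 54°C

54°C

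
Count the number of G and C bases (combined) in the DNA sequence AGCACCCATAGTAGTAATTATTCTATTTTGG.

Counting bases: C=5, A=9, G=5, T=12
Total G or C: 5 + 5 = 10

10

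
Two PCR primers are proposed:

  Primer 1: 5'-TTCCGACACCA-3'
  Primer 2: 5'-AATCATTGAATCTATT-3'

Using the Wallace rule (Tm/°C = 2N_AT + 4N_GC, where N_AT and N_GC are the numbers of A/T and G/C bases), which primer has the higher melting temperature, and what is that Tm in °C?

Primer 1: A+T=5, G+C=6 → Tm = 2(5)+4(6) = 34°C
Primer 2: A+T=13, G+C=3 → Tm = 2(13)+4(3) = 38°C
34°C vs 38°C → primer 2 is higher.

Primer 2, 38°C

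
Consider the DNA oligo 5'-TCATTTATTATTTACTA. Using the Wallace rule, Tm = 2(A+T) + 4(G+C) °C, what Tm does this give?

38°C

Scanning the sequence gives T=10, C=2, A=5, G=0.
AT pairs contribute 15, GC pairs contribute 2.
Tm = 2(15) + 4(2) = 30 + 8 = 38°C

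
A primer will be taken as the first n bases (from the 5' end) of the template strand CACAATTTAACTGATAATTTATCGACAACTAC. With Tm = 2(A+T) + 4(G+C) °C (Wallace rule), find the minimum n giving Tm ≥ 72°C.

n = 29

First 28 bases: CACAATTTAACTGATAATTTATCGACAA → Tm = 70°C (< 72°C)
First 29 bases: CACAATTTAACTGATAATTTATCGACAAC → Tm = 74°C (≥ 72°C)
Each additional base adds 2°C (A/T) or 4°C (G/C), so Tm is non-decreasing in n; n = 29 is the first length to reach 72°C.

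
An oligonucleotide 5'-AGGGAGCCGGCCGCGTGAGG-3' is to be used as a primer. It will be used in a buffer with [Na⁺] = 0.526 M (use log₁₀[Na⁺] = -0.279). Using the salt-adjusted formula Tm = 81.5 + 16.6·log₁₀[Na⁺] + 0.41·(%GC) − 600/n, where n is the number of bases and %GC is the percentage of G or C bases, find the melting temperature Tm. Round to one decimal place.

Length n = 20. Scanning the sequence gives C=5, A=3, G=11, T=1.
G+C = 16, so %GC = 16/20 × 100 = 80%
Salt term: 16.6 × (-0.279) = -4.631
GC term: 0.41 × 80 = 32.8; length term: −600/20 = −30
Tm = 81.5 + (-4.631) + 32.8 − 30 = 79.669 → 79.7°C

79.7°C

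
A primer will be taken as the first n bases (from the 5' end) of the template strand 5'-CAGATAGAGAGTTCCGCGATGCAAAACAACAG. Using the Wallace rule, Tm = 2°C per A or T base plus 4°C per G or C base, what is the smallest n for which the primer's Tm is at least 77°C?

n = 27

First 26 bases: CAGATAGAGAGTTCCGCGATGCAAAA → Tm = 76°C (< 77°C)
First 27 bases: CAGATAGAGAGTTCCGCGATGCAAAAC → Tm = 80°C (≥ 77°C)
Each additional base adds 2°C (A/T) or 4°C (G/C), so Tm is non-decreasing in n; n = 27 is the first length to reach 77°C.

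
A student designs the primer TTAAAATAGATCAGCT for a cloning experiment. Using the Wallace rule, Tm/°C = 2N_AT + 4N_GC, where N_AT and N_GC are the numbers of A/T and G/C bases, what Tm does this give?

Counting bases: C=2, T=5, A=7, G=2
So N_AT = 12 and N_GC = 4.
Tm = 2(12) + 4(4) = 24 + 16 = 40°C

40°C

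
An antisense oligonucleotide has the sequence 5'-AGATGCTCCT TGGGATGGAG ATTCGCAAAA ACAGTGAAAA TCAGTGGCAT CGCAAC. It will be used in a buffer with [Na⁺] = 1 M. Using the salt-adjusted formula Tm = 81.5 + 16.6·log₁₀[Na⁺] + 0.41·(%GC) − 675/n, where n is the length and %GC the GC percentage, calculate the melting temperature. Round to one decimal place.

88.5°C

Length n = 56. Base counts: G=15, C=11, T=11, A=19
G+C = 26, so %GC = 26/56 × 100 = 46.429%
Salt term: 16.6 × (0) = 0
GC term: 0.41 × 46.429 = 19.036; length term: −675/56 = −12.054
Tm = 81.5 + (0) + 19.036 − 12.054 = 88.482 → 88.5°C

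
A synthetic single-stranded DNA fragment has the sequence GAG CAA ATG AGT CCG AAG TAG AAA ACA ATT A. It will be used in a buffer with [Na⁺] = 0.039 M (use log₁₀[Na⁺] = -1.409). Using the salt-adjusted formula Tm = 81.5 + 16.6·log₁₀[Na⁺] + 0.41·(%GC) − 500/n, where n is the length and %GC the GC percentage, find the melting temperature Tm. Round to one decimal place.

Length n = 31. G=7, C=4, A=15, T=5
G+C = 11, so %GC = 11/31 × 100 = 35.484%
Salt term: 16.6 × (-1.409) = -23.389
GC term: 0.41 × 35.484 = 14.548; length term: −500/31 = −16.129
Tm = 81.5 + (-23.389) + 14.548 − 16.129 = 56.53 → 56.5°C

56.5°C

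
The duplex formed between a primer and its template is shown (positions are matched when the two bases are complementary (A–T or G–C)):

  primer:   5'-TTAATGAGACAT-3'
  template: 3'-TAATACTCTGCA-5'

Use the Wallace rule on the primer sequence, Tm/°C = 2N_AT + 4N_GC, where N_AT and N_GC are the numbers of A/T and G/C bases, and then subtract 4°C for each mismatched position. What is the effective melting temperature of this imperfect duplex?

Primer base counts: A=5, T=4, G=2, C=1 → A+T=9, G+C=3
Perfect-match Tm = 2(9) + 4(3) = 18 + 12 = 30°C
Mismatches (positions where the bases are not complementary): 3 (at positions 1, 3, 11)
Effective Tm = 30 − 3×4 = 30 − 12 = 18°C

18°C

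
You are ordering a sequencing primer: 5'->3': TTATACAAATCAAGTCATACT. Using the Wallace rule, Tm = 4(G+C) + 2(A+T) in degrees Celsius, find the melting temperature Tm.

52°C

T=7, G=1, C=4, A=9
So N_AT = 16 and N_GC = 5.
Tm = 2×16 + 4×5 = 52°C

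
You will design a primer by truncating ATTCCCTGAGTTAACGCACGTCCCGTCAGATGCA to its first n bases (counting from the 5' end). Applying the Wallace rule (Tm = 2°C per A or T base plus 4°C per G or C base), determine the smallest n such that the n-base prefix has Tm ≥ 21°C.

n = 8

First 7 bases: ATTCCCT → Tm = 20°C (< 21°C)
First 8 bases: ATTCCCTG → Tm = 24°C (≥ 21°C)
Each additional base adds 2°C (A/T) or 4°C (G/C), so Tm is non-decreasing in n; n = 8 is the first length to reach 21°C.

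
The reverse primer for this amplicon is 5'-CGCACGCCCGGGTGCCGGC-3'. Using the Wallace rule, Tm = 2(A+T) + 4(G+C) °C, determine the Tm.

72°C

Base counts: T=1, G=8, C=9, A=1
So N_AT = 2 and N_GC = 17.
Tm = 4·17 + 2·2 = 68 + 4 = 72°C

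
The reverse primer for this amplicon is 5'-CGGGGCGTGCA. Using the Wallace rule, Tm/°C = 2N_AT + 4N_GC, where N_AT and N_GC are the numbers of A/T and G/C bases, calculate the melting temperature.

40°C

Counting bases: T=1, G=6, C=3, A=1
AT pairs contribute 2, GC pairs contribute 9.
Tm = 2(2) + 4(9) = 4 + 36 = 40°C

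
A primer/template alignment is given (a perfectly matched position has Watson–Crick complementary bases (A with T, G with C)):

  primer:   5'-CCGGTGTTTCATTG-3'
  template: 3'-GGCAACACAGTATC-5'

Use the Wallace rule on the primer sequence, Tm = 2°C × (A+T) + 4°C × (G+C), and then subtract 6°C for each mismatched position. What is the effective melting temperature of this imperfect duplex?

Primer base counts: A=1, T=6, G=4, C=3 → A+T=7, G+C=7
Perfect-match Tm = 2(7) + 4(7) = 14 + 28 = 42°C
Mismatches (positions where the bases are not complementary): 3 (at positions 4, 8, 13)
Effective Tm = 42 − 3×6 = 42 − 18 = 24°C

24°C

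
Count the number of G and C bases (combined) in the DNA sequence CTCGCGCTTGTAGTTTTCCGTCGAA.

13

Counting bases: A=3, C=7, G=6, T=9
G+C = 6 + 7 = 13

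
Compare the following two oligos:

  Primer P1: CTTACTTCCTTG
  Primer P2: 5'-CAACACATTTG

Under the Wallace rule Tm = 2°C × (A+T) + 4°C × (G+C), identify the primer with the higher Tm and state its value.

Primer P1: A+T=7, G+C=5 → Tm = 2(7)+4(5) = 34°C
Primer P2: A+T=7, G+C=4 → Tm = 2(7)+4(4) = 30°C
34°C vs 30°C → primer P1 is higher.

Primer P1, 34°C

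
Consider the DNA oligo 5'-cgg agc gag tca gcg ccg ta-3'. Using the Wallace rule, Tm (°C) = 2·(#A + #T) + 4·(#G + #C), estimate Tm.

68°C

Base counts: G=8, T=2, C=6, A=4
AT pairs contribute 6, GC pairs contribute 14.
Tm = 2(6) + 4(14) = 12 + 56 = 68°C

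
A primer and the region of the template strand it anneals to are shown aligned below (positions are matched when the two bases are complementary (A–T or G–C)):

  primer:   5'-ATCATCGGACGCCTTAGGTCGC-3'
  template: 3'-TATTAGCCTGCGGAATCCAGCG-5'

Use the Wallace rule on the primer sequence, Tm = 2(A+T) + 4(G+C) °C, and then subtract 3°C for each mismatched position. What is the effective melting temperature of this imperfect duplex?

Primer base counts: A=4, T=5, G=6, C=7 → A+T=9, G+C=13
Perfect-match Tm = 2(9) + 4(13) = 18 + 52 = 70°C
Mismatches (positions where the bases are not complementary): 1 (at position 3)
Effective Tm = 70 − 1×3 = 70 − 3 = 67°C

67°C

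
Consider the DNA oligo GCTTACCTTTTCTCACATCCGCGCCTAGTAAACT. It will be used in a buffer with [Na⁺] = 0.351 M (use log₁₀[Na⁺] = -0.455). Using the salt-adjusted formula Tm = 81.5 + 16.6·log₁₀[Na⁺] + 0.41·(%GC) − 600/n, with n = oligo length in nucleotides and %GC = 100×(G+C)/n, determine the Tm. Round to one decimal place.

Length n = 34. Counting bases: A=7, G=4, C=12, T=11
G+C = 16, so %GC = 16/34 × 100 = 47.059%
Salt term: 16.6 × (-0.455) = -7.553
GC term: 0.41 × 47.059 = 19.294; length term: −600/34 = −17.647
Tm = 81.5 + (-7.553) + 19.294 − 17.647 = 75.594 → 75.6°C

75.6°C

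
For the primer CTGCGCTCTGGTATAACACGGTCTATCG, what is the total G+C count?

Counting bases: T=8, A=5, C=8, G=7
Total G or C: 7 + 8 = 15

15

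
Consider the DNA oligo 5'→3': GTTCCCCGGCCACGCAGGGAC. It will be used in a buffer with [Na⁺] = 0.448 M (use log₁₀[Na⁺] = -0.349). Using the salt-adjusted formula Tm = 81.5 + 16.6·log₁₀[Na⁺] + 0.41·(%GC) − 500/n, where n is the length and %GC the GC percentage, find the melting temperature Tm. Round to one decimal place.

Length n = 21. A=3, G=7, C=9, T=2
G+C = 16, so %GC = 16/21 × 100 = 76.19%
Salt term: 16.6 × (-0.349) = -5.793
GC term: 0.41 × 76.19 = 31.238; length term: −500/21 = −23.81
Tm = 81.5 + (-5.793) + 31.238 − 23.81 = 83.135 → 83.1°C

83.1°C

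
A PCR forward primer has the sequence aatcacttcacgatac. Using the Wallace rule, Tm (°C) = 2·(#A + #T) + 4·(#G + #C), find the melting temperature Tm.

44°C

Base counts: G=1, A=6, T=4, C=5
So N_AT = 10 and N_GC = 6.
Tm = 2(10) + 4(6) = 20 + 24 = 44°C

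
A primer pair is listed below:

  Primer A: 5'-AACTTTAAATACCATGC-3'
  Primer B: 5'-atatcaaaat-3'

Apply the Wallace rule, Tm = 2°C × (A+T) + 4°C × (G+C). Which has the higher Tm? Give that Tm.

Primer A, 44°C

Primer A: A+T=12, G+C=5 → Tm = 2(12)+4(5) = 44°C
Primer B: A+T=9, G+C=1 → Tm = 2(9)+4(1) = 22°C
44°C vs 22°C → primer A is higher.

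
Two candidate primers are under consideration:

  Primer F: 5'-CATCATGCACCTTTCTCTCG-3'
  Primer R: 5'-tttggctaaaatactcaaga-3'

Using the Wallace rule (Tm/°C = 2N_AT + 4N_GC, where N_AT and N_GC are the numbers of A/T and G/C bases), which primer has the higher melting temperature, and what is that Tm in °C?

Primer F: A+T=10, G+C=10 → Tm = 2(10)+4(10) = 60°C
Primer R: A+T=14, G+C=6 → Tm = 2(14)+4(6) = 52°C
60°C vs 52°C → primer F is higher.

Primer F, 60°C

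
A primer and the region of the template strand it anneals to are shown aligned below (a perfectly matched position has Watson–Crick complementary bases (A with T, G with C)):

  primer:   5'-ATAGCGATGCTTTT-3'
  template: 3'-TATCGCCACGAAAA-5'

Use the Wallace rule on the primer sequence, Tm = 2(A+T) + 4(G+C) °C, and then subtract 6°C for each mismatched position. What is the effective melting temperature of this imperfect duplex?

32°C

Primer base counts: A=3, T=6, G=3, C=2 → A+T=9, G+C=5
Perfect-match Tm = 2(9) + 4(5) = 18 + 20 = 38°C
Mismatches (positions where the bases are not complementary): 1 (at position 7)
Effective Tm = 38 − 1×6 = 38 − 6 = 32°C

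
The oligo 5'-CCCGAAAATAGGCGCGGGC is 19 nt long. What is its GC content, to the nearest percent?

Base counts: C=6, G=7, T=1, A=5
G+C = 7 + 6 = 13 out of 19 bases
%GC = 13/19 × 100 = 68.42% ≈ 68%

68%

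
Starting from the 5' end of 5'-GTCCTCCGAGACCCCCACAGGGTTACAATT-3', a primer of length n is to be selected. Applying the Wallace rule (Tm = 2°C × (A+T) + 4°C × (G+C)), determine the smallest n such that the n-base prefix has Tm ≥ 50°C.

First 14 bases: GTCCTCCGAGACCC → Tm = 48°C (< 50°C)
First 15 bases: GTCCTCCGAGACCCC → Tm = 52°C (≥ 50°C)
Since every base adds ≥2°C, Tm only increases with n, so the threshold is first crossed at n = 15.

n = 15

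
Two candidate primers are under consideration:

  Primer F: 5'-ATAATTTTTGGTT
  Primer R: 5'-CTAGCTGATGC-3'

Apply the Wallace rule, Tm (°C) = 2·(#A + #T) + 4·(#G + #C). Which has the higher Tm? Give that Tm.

Primer R, 34°C

Primer F: A+T=11, G+C=2 → Tm = 2(11)+4(2) = 30°C
Primer R: A+T=5, G+C=6 → Tm = 2(5)+4(6) = 34°C
30°C vs 34°C → primer R is higher.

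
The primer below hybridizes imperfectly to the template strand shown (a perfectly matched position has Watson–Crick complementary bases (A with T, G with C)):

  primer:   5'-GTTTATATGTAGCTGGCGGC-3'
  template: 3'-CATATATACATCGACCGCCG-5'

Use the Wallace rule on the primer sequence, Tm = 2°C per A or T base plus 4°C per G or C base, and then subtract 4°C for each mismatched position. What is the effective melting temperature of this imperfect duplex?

Primer base counts: A=3, T=7, G=7, C=3 → A+T=10, G+C=10
Perfect-match Tm = 2(10) + 4(10) = 20 + 40 = 60°C
Mismatches (positions where the bases are not complementary): 1 (at position 3)
Effective Tm = 60 − 1×4 = 60 − 4 = 56°C

56°C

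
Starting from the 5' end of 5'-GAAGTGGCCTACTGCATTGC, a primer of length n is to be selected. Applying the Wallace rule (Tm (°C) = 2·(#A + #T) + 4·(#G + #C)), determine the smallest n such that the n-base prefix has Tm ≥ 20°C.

n = 7

First 6 bases: GAAGTG → Tm = 18°C (< 20°C)
First 7 bases: GAAGTGG → Tm = 22°C (≥ 20°C)
Each additional base adds 2°C (A/T) or 4°C (G/C), so Tm is non-decreasing in n; n = 7 is the first length to reach 20°C.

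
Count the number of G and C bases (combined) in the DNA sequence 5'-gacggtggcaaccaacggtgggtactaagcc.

Base counts: G=11, A=8, C=8, T=4
Total G or C: 11 + 8 = 19

19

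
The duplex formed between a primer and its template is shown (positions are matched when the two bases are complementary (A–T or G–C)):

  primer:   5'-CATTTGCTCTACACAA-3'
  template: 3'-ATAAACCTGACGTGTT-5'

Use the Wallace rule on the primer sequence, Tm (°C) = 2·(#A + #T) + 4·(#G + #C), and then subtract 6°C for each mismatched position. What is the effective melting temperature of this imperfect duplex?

Primer base counts: A=5, T=5, G=1, C=5 → A+T=10, G+C=6
Perfect-match Tm = 2(10) + 4(6) = 20 + 24 = 44°C
Mismatches (positions where the bases are not complementary): 4 (at positions 1, 7, 8, 11)
Effective Tm = 44 − 4×6 = 44 − 24 = 20°C

20°C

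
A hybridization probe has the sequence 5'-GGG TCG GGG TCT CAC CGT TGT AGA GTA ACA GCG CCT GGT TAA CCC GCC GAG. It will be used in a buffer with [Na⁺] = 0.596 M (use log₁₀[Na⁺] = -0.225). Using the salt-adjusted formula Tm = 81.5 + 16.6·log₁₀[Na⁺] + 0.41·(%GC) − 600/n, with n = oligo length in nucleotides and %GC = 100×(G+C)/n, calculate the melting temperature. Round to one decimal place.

Length n = 51. Base counts: T=10, C=14, G=18, A=9
G+C = 32, so %GC = 32/51 × 100 = 62.745%
Salt term: 16.6 × (-0.225) = -3.735
GC term: 0.41 × 62.745 = 25.725; length term: −600/51 = −11.765
Tm = 81.5 + (-3.735) + 25.725 − 11.765 = 91.725 → 91.7°C

91.7°C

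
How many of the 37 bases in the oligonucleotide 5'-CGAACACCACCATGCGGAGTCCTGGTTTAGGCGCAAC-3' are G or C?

Scanning the sequence gives C=12, G=10, T=6, A=9.
G+C = 10 + 12 = 22

22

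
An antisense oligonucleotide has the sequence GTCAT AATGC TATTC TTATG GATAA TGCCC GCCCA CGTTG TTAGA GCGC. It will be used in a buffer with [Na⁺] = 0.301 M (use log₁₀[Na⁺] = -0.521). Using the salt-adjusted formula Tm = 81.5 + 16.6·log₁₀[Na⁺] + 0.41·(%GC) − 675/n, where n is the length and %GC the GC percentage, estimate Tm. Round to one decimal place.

Length n = 49. Counting bases: A=11, C=12, T=15, G=11
G+C = 23, so %GC = 23/49 × 100 = 46.939%
Salt term: 16.6 × (-0.521) = -8.649
GC term: 0.41 × 46.939 = 19.245; length term: −675/49 = −13.776
Tm = 81.5 + (-8.649) + 19.245 − 13.776 = 78.32 → 78.3°C

78.3°C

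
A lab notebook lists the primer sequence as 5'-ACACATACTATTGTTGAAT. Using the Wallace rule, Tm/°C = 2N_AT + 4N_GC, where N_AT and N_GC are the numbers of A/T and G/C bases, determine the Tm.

C=3, T=7, G=2, A=7
So N_AT = 14 and N_GC = 5.
Tm = 4·5 + 2·14 = 20 + 28 = 48°C

48°C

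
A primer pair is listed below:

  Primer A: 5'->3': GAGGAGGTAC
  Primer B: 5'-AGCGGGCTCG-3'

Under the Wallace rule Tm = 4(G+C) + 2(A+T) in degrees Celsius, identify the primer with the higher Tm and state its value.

Primer A: A+T=4, G+C=6 → Tm = 2(4)+4(6) = 32°C
Primer B: A+T=2, G+C=8 → Tm = 2(2)+4(8) = 36°C
32°C vs 36°C → primer B is higher.

Primer B, 36°C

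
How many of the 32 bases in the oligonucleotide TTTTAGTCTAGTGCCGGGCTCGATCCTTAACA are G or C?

15

Counting bases: T=11, C=8, G=7, A=6
G+C = 7 + 8 = 15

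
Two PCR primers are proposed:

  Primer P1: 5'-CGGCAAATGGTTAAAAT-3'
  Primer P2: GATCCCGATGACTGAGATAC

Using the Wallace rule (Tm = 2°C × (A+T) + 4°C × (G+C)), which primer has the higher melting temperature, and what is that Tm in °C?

Primer P2, 60°C

Primer P1: A+T=11, G+C=6 → Tm = 2(11)+4(6) = 46°C
Primer P2: A+T=10, G+C=10 → Tm = 2(10)+4(10) = 60°C
46°C vs 60°C → primer P2 is higher.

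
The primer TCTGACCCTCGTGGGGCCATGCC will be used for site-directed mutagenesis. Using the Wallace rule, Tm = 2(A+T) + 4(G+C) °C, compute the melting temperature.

78°C

Counting bases: T=5, A=2, G=7, C=9
A+T = 7, G+C = 16
Tm = 4·16 + 2·7 = 64 + 14 = 78°C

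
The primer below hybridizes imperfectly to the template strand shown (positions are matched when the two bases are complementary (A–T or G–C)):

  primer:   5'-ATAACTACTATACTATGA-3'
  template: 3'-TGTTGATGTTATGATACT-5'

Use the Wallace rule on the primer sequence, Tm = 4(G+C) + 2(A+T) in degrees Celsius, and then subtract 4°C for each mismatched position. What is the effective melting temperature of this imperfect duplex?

Primer base counts: A=8, T=6, G=1, C=3 → A+T=14, G+C=4
Perfect-match Tm = 2(14) + 4(4) = 28 + 16 = 44°C
Mismatches (positions where the bases are not complementary): 2 (at positions 2, 9)
Effective Tm = 44 − 2×4 = 44 − 8 = 36°C

36°C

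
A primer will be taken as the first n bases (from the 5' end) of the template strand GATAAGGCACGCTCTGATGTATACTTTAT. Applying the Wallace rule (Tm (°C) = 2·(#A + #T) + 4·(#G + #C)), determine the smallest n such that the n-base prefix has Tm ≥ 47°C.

n = 16

First 15 bases: GATAAGGCACGCTCT → Tm = 46°C (< 47°C)
First 16 bases: GATAAGGCACGCTCTG → Tm = 50°C (≥ 47°C)
Since every base adds ≥2°C, Tm only increases with n, so the threshold is first crossed at n = 16.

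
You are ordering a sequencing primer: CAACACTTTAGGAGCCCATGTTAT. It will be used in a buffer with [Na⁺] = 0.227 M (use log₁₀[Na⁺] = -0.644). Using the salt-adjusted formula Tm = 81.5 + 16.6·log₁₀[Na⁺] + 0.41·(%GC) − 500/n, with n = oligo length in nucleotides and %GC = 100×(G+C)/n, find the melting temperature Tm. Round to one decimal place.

Length n = 24. Base counts: T=7, A=7, C=6, G=4
G+C = 10, so %GC = 10/24 × 100 = 41.667%
Salt term: 16.6 × (-0.644) = -10.69
GC term: 0.41 × 41.667 = 17.083; length term: −500/24 = −20.833
Tm = 81.5 + (-10.69) + 17.083 − 20.833 = 67.06 → 67.1°C

67.1°C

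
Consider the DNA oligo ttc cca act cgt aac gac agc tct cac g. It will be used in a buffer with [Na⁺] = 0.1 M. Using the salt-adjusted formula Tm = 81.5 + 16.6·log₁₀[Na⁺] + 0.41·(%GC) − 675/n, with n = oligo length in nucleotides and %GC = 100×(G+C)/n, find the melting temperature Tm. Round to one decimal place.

Length n = 28. C=11, A=7, G=4, T=6
G+C = 15, so %GC = 15/28 × 100 = 53.571%
Salt term: 16.6 × (-1) = -16.6
GC term: 0.41 × 53.571 = 21.964; length term: −675/28 = −24.107
Tm = 81.5 + (-16.6) + 21.964 − 24.107 = 62.757 → 62.8°C

62.8°C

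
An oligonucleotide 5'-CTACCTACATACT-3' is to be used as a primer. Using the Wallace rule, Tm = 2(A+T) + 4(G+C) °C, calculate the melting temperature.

36°C

Base counts: T=4, C=5, A=4, G=0
A+T = 8, G+C = 5
Tm = 2×8 + 4×5 = 36°C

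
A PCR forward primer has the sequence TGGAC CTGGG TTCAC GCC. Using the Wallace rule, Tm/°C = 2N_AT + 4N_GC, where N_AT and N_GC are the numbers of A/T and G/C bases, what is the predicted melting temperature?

Base counts: T=4, C=6, G=6, A=2
So N_AT = 6 and N_GC = 12.
Tm = 2(6) + 4(12) = 12 + 48 = 60°C

60°C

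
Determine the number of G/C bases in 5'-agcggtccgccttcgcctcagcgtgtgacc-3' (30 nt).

Base counts: C=12, G=9, T=6, A=3
G+C = 9 + 12 = 21

21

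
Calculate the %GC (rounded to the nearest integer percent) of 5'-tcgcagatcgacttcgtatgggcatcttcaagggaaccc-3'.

Counting bases: G=10, A=9, C=11, T=9
G+C = 10 + 11 = 21 out of 39 bases
%GC = 21/39 × 100 = 53.85% ≈ 54%

54%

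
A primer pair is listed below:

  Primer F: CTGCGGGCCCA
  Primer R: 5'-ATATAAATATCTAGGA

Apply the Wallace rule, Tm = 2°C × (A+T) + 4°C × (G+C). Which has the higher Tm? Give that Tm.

Primer F: A+T=2, G+C=9 → Tm = 2(2)+4(9) = 40°C
Primer R: A+T=13, G+C=3 → Tm = 2(13)+4(3) = 38°C
40°C vs 38°C → primer F is higher.

Primer F, 40°C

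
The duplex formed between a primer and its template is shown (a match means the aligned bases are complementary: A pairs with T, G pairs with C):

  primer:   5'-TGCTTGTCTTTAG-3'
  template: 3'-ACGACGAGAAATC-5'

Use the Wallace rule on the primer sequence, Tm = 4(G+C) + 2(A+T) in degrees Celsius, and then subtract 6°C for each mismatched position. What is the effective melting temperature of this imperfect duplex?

24°C

Primer base counts: A=1, T=7, G=3, C=2 → A+T=8, G+C=5
Perfect-match Tm = 2(8) + 4(5) = 16 + 20 = 36°C
Mismatches (positions where the bases are not complementary): 2 (at positions 5, 6)
Effective Tm = 36 − 2×6 = 36 − 12 = 24°C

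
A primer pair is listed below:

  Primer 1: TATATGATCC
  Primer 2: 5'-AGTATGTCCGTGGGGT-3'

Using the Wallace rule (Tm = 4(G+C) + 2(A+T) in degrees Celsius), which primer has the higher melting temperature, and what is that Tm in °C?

Primer 2, 50°C

Primer 1: A+T=7, G+C=3 → Tm = 2(7)+4(3) = 26°C
Primer 2: A+T=7, G+C=9 → Tm = 2(7)+4(9) = 50°C
26°C vs 50°C → primer 2 is higher.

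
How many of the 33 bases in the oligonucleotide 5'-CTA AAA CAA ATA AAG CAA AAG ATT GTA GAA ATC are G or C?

8

Counting bases: G=4, T=6, C=4, A=19
G+C = 4 + 4 = 8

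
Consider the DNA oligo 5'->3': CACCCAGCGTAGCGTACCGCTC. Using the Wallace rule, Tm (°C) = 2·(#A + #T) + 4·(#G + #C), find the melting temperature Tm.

74°C

Scanning the sequence gives T=3, G=5, C=10, A=4.
AT pairs contribute 7, GC pairs contribute 15.
Tm = 2×7 + 4×15 = 74°C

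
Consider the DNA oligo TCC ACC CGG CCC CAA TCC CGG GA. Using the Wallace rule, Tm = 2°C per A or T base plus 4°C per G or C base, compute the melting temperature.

80°C

Counting bases: A=4, T=2, G=5, C=12
So N_AT = 6 and N_GC = 17.
Tm = 2(6) + 4(17) = 12 + 68 = 80°C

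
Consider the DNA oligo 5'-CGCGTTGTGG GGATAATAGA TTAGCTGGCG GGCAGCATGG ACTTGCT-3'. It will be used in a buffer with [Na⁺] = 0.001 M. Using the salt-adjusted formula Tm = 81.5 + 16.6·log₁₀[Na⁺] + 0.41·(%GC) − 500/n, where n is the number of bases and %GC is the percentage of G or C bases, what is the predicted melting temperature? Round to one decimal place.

43.7°C

Length n = 47. G=18, C=8, T=12, A=9
G+C = 26, so %GC = 26/47 × 100 = 55.319%
Salt term: 16.6 × (-3) = -49.8
GC term: 0.41 × 55.319 = 22.681; length term: −500/47 = −10.638
Tm = 81.5 + (-49.8) + 22.681 − 10.638 = 43.743 → 43.7°C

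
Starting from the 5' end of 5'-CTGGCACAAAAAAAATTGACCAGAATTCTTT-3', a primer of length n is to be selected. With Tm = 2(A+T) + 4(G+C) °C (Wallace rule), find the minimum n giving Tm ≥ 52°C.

n = 20

First 19 bases: CTGGCACAAAAAAAATTGA → Tm = 50°C (< 52°C)
First 20 bases: CTGGCACAAAAAAAATTGAC → Tm = 54°C (≥ 52°C)
Each additional base adds 2°C (A/T) or 4°C (G/C), so Tm is non-decreasing in n; n = 20 is the first length to reach 52°C.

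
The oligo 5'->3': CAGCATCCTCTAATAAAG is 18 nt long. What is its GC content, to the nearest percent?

G=2, T=4, C=5, A=7
G+C = 2 + 5 = 7 out of 18 bases
%GC = 7/18 × 100 = 38.89% ≈ 39%

39%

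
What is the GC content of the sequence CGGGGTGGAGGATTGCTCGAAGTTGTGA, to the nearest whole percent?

Base counts: T=7, C=3, A=5, G=13
G+C = 13 + 3 = 16 out of 28 bases
%GC = 16/28 × 100 = 57.14% ≈ 57%

57%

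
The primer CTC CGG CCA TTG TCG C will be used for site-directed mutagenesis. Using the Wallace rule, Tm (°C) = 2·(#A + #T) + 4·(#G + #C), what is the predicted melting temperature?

54°C

Counting bases: A=1, T=4, C=7, G=4
A+T = 5, G+C = 11
Tm = 4·11 + 2·5 = 44 + 10 = 54°C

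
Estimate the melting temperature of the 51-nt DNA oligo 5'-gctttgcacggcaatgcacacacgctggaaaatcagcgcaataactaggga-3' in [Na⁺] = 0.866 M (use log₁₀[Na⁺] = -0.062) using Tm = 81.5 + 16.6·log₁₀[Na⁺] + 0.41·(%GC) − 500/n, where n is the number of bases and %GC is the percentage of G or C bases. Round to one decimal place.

91.6°C

Length n = 51. Base counts: C=13, T=8, G=13, A=17
G+C = 26, so %GC = 26/51 × 100 = 50.98%
Salt term: 16.6 × (-0.062) = -1.029
GC term: 0.41 × 50.98 = 20.902; length term: −500/51 = −9.804
Tm = 81.5 + (-1.029) + 20.902 − 9.804 = 91.569 → 91.6°C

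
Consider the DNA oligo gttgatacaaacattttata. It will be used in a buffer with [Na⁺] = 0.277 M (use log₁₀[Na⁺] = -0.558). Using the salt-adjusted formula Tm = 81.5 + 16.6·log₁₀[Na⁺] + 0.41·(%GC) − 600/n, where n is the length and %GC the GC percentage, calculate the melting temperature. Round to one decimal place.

50.4°C

Length n = 20. T=8, G=2, C=2, A=8
G+C = 4, so %GC = 4/20 × 100 = 20%
Salt term: 16.6 × (-0.558) = -9.263
GC term: 0.41 × 20 = 8.2; length term: −600/20 = −30
Tm = 81.5 + (-9.263) + 8.2 − 30 = 50.437 → 50.4°C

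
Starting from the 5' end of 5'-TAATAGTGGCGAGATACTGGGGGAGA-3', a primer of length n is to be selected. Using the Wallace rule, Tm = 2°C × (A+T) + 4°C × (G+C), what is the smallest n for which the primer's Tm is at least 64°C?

n = 22

First 21 bases: TAATAGTGGCGAGATACTGGG → Tm = 62°C (< 64°C)
First 22 bases: TAATAGTGGCGAGATACTGGGG → Tm = 66°C (≥ 64°C)
Each additional base adds 2°C (A/T) or 4°C (G/C), so Tm is non-decreasing in n; n = 22 is the first length to reach 64°C.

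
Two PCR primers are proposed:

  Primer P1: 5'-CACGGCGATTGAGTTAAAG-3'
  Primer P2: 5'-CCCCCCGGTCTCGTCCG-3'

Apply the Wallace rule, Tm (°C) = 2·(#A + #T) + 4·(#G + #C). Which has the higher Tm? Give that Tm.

Primer P1: A+T=10, G+C=9 → Tm = 2(10)+4(9) = 56°C
Primer P2: A+T=3, G+C=14 → Tm = 2(3)+4(14) = 62°C
56°C vs 62°C → primer P2 is higher.

Primer P2, 62°C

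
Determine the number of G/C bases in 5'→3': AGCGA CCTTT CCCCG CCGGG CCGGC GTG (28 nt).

Scanning the sequence gives C=12, G=10, A=2, T=4.
Total G or C: 10 + 12 = 22

22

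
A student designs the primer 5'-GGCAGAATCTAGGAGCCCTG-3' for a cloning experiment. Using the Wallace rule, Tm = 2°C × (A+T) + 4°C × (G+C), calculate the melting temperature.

64°C

Scanning the sequence gives C=5, G=7, A=5, T=3.
A+T = 8, G+C = 12
Tm = 2×8 + 4×12 = 64°C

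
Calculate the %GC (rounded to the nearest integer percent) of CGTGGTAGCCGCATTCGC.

Counting bases: C=6, G=6, A=2, T=4
G+C = 6 + 6 = 12 out of 18 bases
%GC = 12/18 × 100 = 66.67% ≈ 67%

67%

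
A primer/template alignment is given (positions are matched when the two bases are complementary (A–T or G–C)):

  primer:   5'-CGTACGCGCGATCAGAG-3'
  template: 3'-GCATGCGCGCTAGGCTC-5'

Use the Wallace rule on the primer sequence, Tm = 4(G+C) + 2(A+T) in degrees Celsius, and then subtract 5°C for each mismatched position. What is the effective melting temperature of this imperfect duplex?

51°C

Primer base counts: A=4, T=2, G=6, C=5 → A+T=6, G+C=11
Perfect-match Tm = 2(6) + 4(11) = 12 + 44 = 56°C
Mismatches (positions where the bases are not complementary): 1 (at position 14)
Effective Tm = 56 − 1×5 = 56 − 5 = 51°C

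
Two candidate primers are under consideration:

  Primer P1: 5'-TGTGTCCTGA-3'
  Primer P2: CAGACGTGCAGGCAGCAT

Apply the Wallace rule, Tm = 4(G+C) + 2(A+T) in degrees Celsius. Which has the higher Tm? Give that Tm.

Primer P2, 58°C

Primer P1: A+T=5, G+C=5 → Tm = 2(5)+4(5) = 30°C
Primer P2: A+T=7, G+C=11 → Tm = 2(7)+4(11) = 58°C
30°C vs 58°C → primer P2 is higher.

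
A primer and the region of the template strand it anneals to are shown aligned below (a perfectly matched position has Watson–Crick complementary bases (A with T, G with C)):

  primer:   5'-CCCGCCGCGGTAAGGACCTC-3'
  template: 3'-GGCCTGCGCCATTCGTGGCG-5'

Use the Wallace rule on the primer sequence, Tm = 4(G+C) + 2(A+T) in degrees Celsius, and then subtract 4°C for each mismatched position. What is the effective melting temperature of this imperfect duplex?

54°C

Primer base counts: A=3, T=2, G=6, C=9 → A+T=5, G+C=15
Perfect-match Tm = 2(5) + 4(15) = 10 + 60 = 70°C
Mismatches (positions where the bases are not complementary): 4 (at positions 3, 5, 15, 19)
Effective Tm = 70 − 4×4 = 70 − 16 = 54°C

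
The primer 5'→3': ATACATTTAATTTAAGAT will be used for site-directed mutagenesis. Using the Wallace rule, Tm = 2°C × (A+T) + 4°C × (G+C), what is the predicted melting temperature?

40°C

Scanning the sequence gives G=1, C=1, T=8, A=8.
AT pairs contribute 16, GC pairs contribute 2.
Tm = 2(16) + 4(2) = 32 + 8 = 40°C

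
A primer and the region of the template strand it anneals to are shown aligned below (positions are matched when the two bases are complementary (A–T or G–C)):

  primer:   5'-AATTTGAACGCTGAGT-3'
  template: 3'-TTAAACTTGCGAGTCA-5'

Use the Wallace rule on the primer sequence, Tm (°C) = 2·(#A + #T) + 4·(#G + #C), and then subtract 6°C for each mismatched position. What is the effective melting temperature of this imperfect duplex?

38°C

Primer base counts: A=5, T=5, G=4, C=2 → A+T=10, G+C=6
Perfect-match Tm = 2(10) + 4(6) = 20 + 24 = 44°C
Mismatches (positions where the bases are not complementary): 1 (at position 13)
Effective Tm = 44 − 1×6 = 44 − 6 = 38°C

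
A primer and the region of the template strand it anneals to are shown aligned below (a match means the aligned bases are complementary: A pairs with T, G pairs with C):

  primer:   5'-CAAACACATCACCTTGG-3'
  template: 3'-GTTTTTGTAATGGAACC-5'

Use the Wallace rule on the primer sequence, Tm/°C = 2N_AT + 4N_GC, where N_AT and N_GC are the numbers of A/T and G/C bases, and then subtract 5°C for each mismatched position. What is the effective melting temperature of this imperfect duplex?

40°C

Primer base counts: A=6, T=3, G=2, C=6 → A+T=9, G+C=8
Perfect-match Tm = 2(9) + 4(8) = 18 + 32 = 50°C
Mismatches (positions where the bases are not complementary): 2 (at positions 5, 10)
Effective Tm = 50 − 2×5 = 50 − 10 = 40°C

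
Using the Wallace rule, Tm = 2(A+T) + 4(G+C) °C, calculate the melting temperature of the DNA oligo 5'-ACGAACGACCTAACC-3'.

Counting bases: A=6, T=1, G=2, C=6
So N_AT = 7 and N_GC = 8.
Tm = 2(7) + 4(8) = 14 + 32 = 46°C

46°C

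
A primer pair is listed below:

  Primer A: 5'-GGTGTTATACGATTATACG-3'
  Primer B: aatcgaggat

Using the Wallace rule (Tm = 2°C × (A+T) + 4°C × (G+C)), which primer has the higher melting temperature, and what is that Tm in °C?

Primer A, 52°C

Primer A: A+T=12, G+C=7 → Tm = 2(12)+4(7) = 52°C
Primer B: A+T=6, G+C=4 → Tm = 2(6)+4(4) = 28°C
52°C vs 28°C → primer A is higher.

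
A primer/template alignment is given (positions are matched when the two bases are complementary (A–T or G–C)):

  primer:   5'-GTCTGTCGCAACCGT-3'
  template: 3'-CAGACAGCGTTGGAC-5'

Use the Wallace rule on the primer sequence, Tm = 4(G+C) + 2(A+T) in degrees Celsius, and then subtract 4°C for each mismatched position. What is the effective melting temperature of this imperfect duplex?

Primer base counts: A=2, T=4, G=4, C=5 → A+T=6, G+C=9
Perfect-match Tm = 2(6) + 4(9) = 12 + 36 = 48°C
Mismatches (positions where the bases are not complementary): 2 (at positions 14, 15)
Effective Tm = 48 − 2×4 = 48 − 8 = 40°C

40°C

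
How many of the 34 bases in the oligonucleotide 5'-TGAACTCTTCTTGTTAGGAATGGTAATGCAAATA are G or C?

11

Scanning the sequence gives C=4, T=12, A=11, G=7.
Total G or C: 7 + 4 = 11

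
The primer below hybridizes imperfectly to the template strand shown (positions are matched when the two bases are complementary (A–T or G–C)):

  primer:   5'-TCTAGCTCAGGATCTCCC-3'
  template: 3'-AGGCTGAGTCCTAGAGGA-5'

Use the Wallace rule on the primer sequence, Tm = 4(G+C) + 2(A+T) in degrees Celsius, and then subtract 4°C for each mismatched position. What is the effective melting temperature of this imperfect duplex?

40°C

Primer base counts: A=3, T=5, G=3, C=7 → A+T=8, G+C=10
Perfect-match Tm = 2(8) + 4(10) = 16 + 40 = 56°C
Mismatches (positions where the bases are not complementary): 4 (at positions 3, 4, 5, 18)
Effective Tm = 56 − 4×4 = 56 − 16 = 40°C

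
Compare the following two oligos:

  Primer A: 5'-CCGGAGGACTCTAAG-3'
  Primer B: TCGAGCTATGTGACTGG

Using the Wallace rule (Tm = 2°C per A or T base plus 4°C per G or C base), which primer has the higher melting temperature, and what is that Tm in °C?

Primer A: A+T=6, G+C=9 → Tm = 2(6)+4(9) = 48°C
Primer B: A+T=8, G+C=9 → Tm = 2(8)+4(9) = 52°C
48°C vs 52°C → primer B is higher.

Primer B, 52°C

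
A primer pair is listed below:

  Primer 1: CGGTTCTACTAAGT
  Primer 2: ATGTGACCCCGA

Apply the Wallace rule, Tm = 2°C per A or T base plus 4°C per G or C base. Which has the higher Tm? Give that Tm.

Primer 1, 40°C

Primer 1: A+T=8, G+C=6 → Tm = 2(8)+4(6) = 40°C
Primer 2: A+T=5, G+C=7 → Tm = 2(5)+4(7) = 38°C
40°C vs 38°C → primer 1 is higher.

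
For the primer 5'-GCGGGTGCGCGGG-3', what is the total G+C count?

12

A=0, C=3, T=1, G=9
Total G or C: 9 + 3 = 12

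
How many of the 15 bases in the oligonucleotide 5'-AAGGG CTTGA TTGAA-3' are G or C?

6

Scanning the sequence gives G=5, C=1, A=5, T=4.
Total G or C: 5 + 1 = 6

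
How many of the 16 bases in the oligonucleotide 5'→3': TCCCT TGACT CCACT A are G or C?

C=7, T=5, A=3, G=1
Total G or C: 1 + 7 = 8

8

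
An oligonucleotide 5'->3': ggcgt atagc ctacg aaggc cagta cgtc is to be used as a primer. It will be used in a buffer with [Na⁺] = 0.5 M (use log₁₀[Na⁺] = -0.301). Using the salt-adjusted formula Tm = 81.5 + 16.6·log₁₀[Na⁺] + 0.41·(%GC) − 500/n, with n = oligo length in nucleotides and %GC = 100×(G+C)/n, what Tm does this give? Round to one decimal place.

Length n = 29. Counting bases: A=7, G=9, C=8, T=5
G+C = 17, so %GC = 17/29 × 100 = 58.621%
Salt term: 16.6 × (-0.301) = -4.997
GC term: 0.41 × 58.621 = 24.035; length term: −500/29 = −17.241
Tm = 81.5 + (-4.997) + 24.035 − 17.241 = 83.297 → 83.3°C

83.3°C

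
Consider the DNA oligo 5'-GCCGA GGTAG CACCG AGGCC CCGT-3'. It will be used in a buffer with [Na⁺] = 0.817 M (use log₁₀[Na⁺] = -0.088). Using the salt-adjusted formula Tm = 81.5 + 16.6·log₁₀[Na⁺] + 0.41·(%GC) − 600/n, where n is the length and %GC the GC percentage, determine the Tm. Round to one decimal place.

85.8°C

Length n = 24. Base counts: C=9, T=2, A=4, G=9
G+C = 18, so %GC = 18/24 × 100 = 75%
Salt term: 16.6 × (-0.088) = -1.461
GC term: 0.41 × 75 = 30.75; length term: −600/24 = −25
Tm = 81.5 + (-1.461) + 30.75 − 25 = 85.789 → 85.8°C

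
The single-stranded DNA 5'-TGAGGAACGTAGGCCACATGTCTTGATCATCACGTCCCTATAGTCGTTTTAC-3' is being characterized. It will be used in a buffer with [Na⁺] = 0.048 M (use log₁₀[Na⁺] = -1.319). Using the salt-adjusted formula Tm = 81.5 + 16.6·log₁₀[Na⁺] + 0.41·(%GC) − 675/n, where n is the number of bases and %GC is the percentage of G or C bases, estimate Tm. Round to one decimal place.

Length n = 52. Counting bases: C=13, G=11, T=16, A=12
G+C = 24, so %GC = 24/52 × 100 = 46.154%
Salt term: 16.6 × (-1.319) = -21.895
GC term: 0.41 × 46.154 = 18.923; length term: −675/52 = −12.981
Tm = 81.5 + (-21.895) + 18.923 − 12.981 = 65.547 → 65.5°C

65.5°C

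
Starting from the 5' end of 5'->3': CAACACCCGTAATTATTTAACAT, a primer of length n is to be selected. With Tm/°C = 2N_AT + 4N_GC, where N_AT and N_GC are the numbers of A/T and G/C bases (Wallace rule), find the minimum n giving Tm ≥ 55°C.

First 20 bases: CAACACCCGTAATTATTTAA → Tm = 52°C (< 55°C)
First 21 bases: CAACACCCGTAATTATTTAAC → Tm = 56°C (≥ 55°C)
Since every base adds ≥2°C, Tm only increases with n, so the threshold is first crossed at n = 21.

n = 21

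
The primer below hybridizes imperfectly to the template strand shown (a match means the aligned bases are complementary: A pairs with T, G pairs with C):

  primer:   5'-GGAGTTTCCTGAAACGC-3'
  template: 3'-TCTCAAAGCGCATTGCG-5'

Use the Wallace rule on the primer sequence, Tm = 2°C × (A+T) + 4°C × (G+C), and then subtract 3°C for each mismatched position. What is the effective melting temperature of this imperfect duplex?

40°C

Primer base counts: A=4, T=4, G=5, C=4 → A+T=8, G+C=9
Perfect-match Tm = 2(8) + 4(9) = 16 + 36 = 52°C
Mismatches (positions where the bases are not complementary): 4 (at positions 1, 9, 10, 12)
Effective Tm = 52 − 4×3 = 52 − 12 = 40°C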